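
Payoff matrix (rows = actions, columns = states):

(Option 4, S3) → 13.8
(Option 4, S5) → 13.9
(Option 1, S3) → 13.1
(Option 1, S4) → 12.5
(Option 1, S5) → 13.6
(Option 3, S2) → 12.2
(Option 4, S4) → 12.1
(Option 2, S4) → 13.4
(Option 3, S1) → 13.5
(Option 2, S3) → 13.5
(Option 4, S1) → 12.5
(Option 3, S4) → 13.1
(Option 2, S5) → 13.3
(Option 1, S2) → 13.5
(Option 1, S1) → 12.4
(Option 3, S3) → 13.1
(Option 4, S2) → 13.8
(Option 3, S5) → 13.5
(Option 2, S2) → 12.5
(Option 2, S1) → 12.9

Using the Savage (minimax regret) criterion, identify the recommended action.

Option 1

Column bests: S1=13.5, S2=13.8, S3=13.8, S4=13.4, S5=13.9.
Option 1 regrets: 1.1, 0.3, 0.7, 0.9, 0.3 → max 1.1
Option 2 regrets: 0.6, 1.3, 0.3, 0.0, 0.6 → max 1.3
Option 3 regrets: 0.0, 1.6, 0.7, 0.3, 0.4 → max 1.6
Option 4 regrets: 1.0, 0.0, 0.0, 1.3, 0.0 → max 1.3
Smallest max regret = 1.1 → Option 1.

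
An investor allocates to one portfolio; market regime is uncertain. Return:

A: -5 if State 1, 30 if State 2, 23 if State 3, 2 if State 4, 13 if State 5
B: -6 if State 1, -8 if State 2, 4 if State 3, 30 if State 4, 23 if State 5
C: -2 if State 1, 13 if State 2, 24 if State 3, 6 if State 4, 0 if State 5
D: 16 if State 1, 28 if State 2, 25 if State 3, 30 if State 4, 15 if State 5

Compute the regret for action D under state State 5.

8

Best payoff under State 5 is 23.
Regret = 23 − 15 = 8.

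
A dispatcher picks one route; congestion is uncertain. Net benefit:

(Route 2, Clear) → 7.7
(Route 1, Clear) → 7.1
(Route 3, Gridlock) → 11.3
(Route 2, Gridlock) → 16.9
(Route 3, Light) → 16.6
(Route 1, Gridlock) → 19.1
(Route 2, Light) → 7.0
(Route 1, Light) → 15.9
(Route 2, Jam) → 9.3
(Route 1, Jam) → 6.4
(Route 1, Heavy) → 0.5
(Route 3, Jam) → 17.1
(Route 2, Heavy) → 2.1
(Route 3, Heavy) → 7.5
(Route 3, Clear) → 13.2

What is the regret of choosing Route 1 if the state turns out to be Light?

Best payoff under Light is 16.6.
Regret = 16.6 − 15.9 = 0.7.

0.7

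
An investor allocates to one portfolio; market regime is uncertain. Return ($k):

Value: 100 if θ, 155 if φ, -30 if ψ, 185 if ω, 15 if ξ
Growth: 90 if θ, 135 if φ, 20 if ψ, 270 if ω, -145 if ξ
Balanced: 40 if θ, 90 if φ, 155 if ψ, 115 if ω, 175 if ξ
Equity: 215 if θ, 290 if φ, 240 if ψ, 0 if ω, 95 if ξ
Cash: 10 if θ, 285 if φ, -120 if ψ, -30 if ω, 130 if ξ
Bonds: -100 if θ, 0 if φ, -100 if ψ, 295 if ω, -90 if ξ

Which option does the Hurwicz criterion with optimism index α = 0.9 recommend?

Value: 0.9·185 + 0.1·(-30) = 163.5
Growth: 0.9·270 + 0.1·(-145) = 228.5
Balanced: 0.9·175 + 0.1·40 = 161.5
Equity: 0.9·290 + 0.1·0 = 261
Cash: 0.9·285 + 0.1·(-120) = 244.5
Bonds: 0.9·295 + 0.1·(-100) = 255.5
Highest Hurwicz score = 261 → Equity.

Equity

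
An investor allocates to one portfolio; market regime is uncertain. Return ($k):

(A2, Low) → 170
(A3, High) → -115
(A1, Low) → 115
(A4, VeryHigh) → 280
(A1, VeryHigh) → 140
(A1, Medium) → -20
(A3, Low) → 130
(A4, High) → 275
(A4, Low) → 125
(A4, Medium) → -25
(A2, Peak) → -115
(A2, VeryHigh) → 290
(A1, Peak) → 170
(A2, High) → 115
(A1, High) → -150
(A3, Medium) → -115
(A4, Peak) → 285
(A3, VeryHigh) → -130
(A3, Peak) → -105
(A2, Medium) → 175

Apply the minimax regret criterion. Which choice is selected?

Column bests: Low=170, Medium=175, High=275, VeryHigh=290, Peak=285.
A1 regrets: 55, 195, 425, 150, 115 → max 425
A2 regrets: 0, 0, 160, 0, 400 → max 400
A3 regrets: 40, 290, 390, 420, 390 → max 420
A4 regrets: 45, 200, 0, 10, 0 → max 200
Smallest max regret = 200 → A4.

A4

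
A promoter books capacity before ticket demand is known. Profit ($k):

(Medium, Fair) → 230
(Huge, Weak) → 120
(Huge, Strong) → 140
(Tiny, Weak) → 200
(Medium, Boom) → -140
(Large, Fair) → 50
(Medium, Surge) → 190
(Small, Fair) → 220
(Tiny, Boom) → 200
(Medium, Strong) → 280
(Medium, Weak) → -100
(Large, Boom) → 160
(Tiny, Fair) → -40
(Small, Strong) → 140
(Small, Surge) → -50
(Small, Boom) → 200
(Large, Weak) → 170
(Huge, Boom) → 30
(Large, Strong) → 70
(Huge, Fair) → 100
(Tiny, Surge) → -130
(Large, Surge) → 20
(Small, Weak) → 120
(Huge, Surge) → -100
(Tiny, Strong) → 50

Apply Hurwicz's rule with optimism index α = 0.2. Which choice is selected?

Tiny: 0.2·200 + 0.8·(-130) = -64
Small: 0.2·220 + 0.8·(-50) = 4
Medium: 0.2·280 + 0.8·(-140) = -56
Large: 0.2·170 + 0.8·20 = 50
Huge: 0.2·140 + 0.8·(-100) = -52
Highest Hurwicz score = 50 → Large.

Large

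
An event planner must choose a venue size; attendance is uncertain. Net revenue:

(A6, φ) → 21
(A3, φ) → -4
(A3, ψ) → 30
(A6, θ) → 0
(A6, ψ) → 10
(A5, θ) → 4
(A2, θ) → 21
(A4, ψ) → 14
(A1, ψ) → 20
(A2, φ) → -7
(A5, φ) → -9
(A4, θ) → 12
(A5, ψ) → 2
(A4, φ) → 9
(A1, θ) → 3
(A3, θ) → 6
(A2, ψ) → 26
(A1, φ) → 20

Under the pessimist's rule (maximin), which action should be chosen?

Row minima: A1=3, A2=-7, A3=-4, A4=9, A5=-9, A6=0
Best worst-case = 9 → A4.

A4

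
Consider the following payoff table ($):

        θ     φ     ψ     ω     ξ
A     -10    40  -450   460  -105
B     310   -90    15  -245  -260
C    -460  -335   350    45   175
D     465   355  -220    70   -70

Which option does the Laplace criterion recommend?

D

Row averages: A=-13, B=-54, C=-45, D=120
Highest average = 120 → D.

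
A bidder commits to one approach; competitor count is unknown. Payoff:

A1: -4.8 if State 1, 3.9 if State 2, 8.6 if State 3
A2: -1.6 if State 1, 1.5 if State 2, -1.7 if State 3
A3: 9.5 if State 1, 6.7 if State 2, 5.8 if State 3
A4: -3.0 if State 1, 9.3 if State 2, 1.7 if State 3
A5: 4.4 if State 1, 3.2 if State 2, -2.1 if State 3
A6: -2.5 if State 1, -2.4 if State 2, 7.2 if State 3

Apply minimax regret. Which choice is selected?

A3

Column bests: State 1=9.5, State 2=9.3, State 3=8.6.
A1 regrets: 14.3, 5.4, 0.0 → max 14.3
A2 regrets: 11.1, 7.8, 10.3 → max 11.1
A3 regrets: 0.0, 2.6, 2.8 → max 2.8
A4 regrets: 12.5, 0.0, 6.9 → max 12.5
A5 regrets: 5.1, 6.1, 10.7 → max 10.7
A6 regrets: 12.0, 11.7, 1.4 → max 12.0
Smallest max regret = 2.8 → A3.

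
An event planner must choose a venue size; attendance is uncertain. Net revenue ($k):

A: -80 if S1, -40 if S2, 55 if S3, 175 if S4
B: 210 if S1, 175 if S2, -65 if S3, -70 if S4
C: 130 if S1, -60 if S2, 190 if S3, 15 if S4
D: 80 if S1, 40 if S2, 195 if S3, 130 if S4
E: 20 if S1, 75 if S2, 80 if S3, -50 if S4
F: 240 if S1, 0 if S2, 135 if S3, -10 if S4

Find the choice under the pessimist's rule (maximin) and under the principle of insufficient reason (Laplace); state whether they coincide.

Row minima: A=-80, B=-70, C=-60, D=40, E=-50, F=-10
Best worst-case = 40 → D.
Row averages: A=27.5, B=62.5, C=68.75, D=111.25, E=31.25, F=91.25
Highest average = 111.25 → D.

maximin → D; laplace → D (agree)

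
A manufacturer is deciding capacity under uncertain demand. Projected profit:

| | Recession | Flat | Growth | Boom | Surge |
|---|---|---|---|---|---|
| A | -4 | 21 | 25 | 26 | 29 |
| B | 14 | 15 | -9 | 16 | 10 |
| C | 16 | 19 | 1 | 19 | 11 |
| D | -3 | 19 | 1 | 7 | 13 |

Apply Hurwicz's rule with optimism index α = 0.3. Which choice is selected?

A: 0.3·29 + 0.7·(-4) = 5.9
B: 0.3·16 + 0.7·(-9) = -1.5
C: 0.3·19 + 0.7·1 = 6.4
D: 0.3·19 + 0.7·(-3) = 3.6
Highest Hurwicz score = 6.4 → C.

C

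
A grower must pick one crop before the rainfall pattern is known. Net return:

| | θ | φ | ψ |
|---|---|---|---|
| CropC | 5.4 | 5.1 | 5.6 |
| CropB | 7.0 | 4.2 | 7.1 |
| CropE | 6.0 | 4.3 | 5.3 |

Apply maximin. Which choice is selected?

Row minima: CropC=5.1, CropB=4.2, CropE=4.3
Best worst-case = 5.1 → CropC.

CropC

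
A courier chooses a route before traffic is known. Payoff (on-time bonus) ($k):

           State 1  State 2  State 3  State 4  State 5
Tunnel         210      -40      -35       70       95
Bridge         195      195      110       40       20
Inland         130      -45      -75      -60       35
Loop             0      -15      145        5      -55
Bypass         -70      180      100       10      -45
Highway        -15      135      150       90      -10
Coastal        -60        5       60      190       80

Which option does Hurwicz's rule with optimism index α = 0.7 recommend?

Bridge

Tunnel: 0.7·210 + 0.3·(-40) = 135
Bridge: 0.7·195 + 0.3·20 = 142.5
Inland: 0.7·130 + 0.3·(-75) = 68.5
Loop: 0.7·145 + 0.3·(-55) = 85
Bypass: 0.7·180 + 0.3·(-70) = 105
Highway: 0.7·150 + 0.3·(-15) = 100.5
Coastal: 0.7·190 + 0.3·(-60) = 115
Highest Hurwicz score = 142.5 → Bridge.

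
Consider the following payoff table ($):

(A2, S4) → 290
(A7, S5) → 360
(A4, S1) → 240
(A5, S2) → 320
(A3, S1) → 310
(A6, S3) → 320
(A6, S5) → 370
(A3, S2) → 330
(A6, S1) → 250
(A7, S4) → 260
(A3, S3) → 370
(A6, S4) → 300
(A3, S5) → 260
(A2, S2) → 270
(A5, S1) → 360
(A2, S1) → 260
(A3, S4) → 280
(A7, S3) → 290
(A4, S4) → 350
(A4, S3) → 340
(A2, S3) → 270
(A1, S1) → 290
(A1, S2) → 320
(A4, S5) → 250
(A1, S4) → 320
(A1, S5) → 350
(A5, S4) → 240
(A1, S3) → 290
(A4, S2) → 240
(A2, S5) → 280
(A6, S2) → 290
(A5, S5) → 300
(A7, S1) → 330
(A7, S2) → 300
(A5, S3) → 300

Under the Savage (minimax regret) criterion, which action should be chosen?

A1

Column bests: S1=360, S2=330, S3=370, S4=350, S5=370.
A1 regrets: 70, 10, 80, 30, 20 → max 80
A2 regrets: 100, 60, 100, 60, 90 → max 100
A3 regrets: 50, 0, 0, 70, 110 → max 110
A4 regrets: 120, 90, 30, 0, 120 → max 120
A5 regrets: 0, 10, 70, 110, 70 → max 110
A6 regrets: 110, 40, 50, 50, 0 → max 110
A7 regrets: 30, 30, 80, 90, 10 → max 90
Smallest max regret = 80 → A1.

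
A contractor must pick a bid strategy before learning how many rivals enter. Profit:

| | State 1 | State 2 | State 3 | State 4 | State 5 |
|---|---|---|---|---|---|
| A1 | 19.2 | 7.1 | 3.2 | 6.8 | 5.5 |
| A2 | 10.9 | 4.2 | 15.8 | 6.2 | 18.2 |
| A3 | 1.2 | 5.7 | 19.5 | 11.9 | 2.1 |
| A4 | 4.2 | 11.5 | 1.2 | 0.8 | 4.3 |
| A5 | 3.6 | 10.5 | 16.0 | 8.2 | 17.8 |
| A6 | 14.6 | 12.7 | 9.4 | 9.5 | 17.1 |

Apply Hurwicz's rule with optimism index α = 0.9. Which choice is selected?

A3

A1: 0.9·19.2 + 0.1·3.2 = 17.6
A2: 0.9·18.2 + 0.1·4.2 = 16.8
A3: 0.9·19.5 + 0.1·1.2 = 17.67
A4: 0.9·11.5 + 0.1·0.8 = 10.43
A5: 0.9·17.8 + 0.1·3.6 = 16.38
A6: 0.9·17.1 + 0.1·9.4 = 16.33
Highest Hurwicz score = 17.67 → A3.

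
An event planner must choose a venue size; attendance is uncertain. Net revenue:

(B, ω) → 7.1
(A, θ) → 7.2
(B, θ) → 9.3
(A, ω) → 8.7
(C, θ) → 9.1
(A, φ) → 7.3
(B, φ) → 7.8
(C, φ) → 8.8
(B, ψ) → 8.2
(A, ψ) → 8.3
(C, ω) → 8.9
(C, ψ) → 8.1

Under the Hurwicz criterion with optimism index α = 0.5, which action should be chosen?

C

A: 0.5·8.7 + 0.5·7.2 = 7.95
B: 0.5·9.3 + 0.5·7.1 = 8.2
C: 0.5·9.1 + 0.5·8.1 = 8.6
Highest Hurwicz score = 8.6 → C.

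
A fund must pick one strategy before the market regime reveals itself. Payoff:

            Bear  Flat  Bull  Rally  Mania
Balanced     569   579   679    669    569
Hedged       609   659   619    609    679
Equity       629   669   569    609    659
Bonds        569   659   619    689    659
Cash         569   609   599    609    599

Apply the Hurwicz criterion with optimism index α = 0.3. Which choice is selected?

Balanced: 0.3·679 + 0.7·569 = 602
Hedged: 0.3·679 + 0.7·609 = 630
Equity: 0.3·669 + 0.7·569 = 599
Bonds: 0.3·689 + 0.7·569 = 605
Cash: 0.3·609 + 0.7·569 = 581
Highest Hurwicz score = 630 → Hedged.

Hedged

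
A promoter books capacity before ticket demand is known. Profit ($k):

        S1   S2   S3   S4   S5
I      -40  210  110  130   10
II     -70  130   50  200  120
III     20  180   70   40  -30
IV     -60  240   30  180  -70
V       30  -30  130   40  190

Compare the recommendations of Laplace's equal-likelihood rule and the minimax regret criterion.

Row averages: I=84, II=86, III=56, IV=64, V=72
Highest average = 86 → II.
Column bests: S1=30, S2=240, S3=130, S4=200, S5=190.
I regrets: 70, 30, 20, 70, 180 → max 180
II regrets: 100, 110, 80, 0, 70 → max 110
III regrets: 10, 60, 60, 160, 220 → max 220
IV regrets: 90, 0, 100, 20, 260 → max 260
V regrets: 0, 270, 0, 160, 0 → max 270
Smallest max regret = 110 → II.

laplace → II; minimax regret → II (agree)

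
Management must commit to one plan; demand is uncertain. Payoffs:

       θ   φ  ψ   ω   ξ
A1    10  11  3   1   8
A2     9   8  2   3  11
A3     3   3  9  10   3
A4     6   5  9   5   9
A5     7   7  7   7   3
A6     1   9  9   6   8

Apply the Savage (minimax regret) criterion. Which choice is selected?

A4

Column bests: θ=10, φ=11, ψ=9, ω=10, ξ=11.
A1 regrets: 0, 0, 6, 9, 3 → max 9
A2 regrets: 1, 3, 7, 7, 0 → max 7
A3 regrets: 7, 8, 0, 0, 8 → max 8
A4 regrets: 4, 6, 0, 5, 2 → max 6
A5 regrets: 3, 4, 2, 3, 8 → max 8
A6 regrets: 9, 2, 0, 4, 3 → max 9
Smallest max regret = 6 → A4.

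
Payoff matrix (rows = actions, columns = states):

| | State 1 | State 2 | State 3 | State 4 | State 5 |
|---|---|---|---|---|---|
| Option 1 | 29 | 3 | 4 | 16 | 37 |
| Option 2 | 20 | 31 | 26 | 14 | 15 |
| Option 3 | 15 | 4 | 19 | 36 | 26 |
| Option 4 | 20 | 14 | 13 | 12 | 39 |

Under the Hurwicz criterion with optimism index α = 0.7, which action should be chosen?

Option 4

Option 1: 0.7·37 + 0.3·3 = 26.8
Option 2: 0.7·31 + 0.3·14 = 25.9
Option 3: 0.7·36 + 0.3·4 = 26.4
Option 4: 0.7·39 + 0.3·12 = 30.9
Highest Hurwicz score = 30.9 → Option 4.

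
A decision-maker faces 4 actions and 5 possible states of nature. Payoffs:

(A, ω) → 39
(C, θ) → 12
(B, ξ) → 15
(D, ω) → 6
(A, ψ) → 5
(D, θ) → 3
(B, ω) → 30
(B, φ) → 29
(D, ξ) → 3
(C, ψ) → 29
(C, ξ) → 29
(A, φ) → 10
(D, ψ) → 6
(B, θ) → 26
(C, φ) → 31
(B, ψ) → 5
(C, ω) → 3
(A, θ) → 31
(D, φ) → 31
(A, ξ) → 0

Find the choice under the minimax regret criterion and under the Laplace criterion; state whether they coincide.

Column bests: θ=31, φ=31, ψ=29, ω=39, ξ=29.
A regrets: 0, 21, 24, 0, 29 → max 29
B regrets: 5, 2, 24, 9, 14 → max 24
C regrets: 19, 0, 0, 36, 0 → max 36
D regrets: 28, 0, 23, 33, 26 → max 33
Smallest max regret = 24 → B.
Row averages: A=17, B=21, C=20.8, D=9.8
Highest average = 21 → B.

minimax regret → B; laplace → B (agree)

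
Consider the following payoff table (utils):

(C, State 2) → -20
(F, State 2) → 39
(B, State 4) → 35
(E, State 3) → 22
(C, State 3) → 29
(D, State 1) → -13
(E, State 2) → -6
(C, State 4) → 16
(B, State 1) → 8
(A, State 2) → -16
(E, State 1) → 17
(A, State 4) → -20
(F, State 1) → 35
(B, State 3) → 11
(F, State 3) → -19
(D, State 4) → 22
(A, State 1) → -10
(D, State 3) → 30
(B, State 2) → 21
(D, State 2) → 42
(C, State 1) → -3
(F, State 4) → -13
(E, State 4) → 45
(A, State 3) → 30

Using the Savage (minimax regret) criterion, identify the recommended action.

Column bests: State 1=35, State 2=42, State 3=30, State 4=45.
A regrets: 45, 58, 0, 65 → max 65
B regrets: 27, 21, 19, 10 → max 27
C regrets: 38, 62, 1, 29 → max 62
D regrets: 48, 0, 0, 23 → max 48
E regrets: 18, 48, 8, 0 → max 48
F regrets: 0, 3, 49, 58 → max 58
Smallest max regret = 27 → B.

B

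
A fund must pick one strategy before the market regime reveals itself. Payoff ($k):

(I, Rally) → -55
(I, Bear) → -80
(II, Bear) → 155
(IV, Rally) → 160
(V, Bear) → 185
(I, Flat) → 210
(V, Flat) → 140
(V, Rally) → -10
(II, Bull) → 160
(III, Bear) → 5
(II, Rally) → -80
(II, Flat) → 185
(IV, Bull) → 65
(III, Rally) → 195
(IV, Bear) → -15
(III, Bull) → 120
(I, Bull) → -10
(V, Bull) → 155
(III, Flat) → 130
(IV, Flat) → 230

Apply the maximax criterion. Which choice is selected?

Row maxima: I=210, II=185, III=195, IV=230, V=185
Best best-case = 230 → IV.

IV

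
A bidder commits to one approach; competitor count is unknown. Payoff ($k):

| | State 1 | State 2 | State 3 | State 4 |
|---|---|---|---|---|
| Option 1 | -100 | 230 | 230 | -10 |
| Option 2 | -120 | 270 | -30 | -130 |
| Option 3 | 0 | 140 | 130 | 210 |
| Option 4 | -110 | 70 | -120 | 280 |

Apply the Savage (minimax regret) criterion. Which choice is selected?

Option 3

Column bests: State 1=0, State 2=270, State 3=230, State 4=280.
Option 1 regrets: 100, 40, 0, 290 → max 290
Option 2 regrets: 120, 0, 260, 410 → max 410
Option 3 regrets: 0, 130, 100, 70 → max 130
Option 4 regrets: 110, 200, 350, 0 → max 350
Smallest max regret = 130 → Option 3.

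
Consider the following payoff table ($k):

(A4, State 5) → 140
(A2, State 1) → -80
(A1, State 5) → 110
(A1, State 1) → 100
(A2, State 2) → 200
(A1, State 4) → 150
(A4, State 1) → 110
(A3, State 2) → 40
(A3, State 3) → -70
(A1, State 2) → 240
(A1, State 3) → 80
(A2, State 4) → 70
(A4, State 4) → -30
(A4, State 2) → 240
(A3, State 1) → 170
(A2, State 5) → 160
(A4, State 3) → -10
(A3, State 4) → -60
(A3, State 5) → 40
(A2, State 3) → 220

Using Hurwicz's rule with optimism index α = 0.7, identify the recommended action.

A1

A1: 0.7·240 + 0.3·80 = 192
A2: 0.7·220 + 0.3·(-80) = 130
A3: 0.7·170 + 0.3·(-70) = 98
A4: 0.7·240 + 0.3·(-30) = 159
Highest Hurwicz score = 192 → A1.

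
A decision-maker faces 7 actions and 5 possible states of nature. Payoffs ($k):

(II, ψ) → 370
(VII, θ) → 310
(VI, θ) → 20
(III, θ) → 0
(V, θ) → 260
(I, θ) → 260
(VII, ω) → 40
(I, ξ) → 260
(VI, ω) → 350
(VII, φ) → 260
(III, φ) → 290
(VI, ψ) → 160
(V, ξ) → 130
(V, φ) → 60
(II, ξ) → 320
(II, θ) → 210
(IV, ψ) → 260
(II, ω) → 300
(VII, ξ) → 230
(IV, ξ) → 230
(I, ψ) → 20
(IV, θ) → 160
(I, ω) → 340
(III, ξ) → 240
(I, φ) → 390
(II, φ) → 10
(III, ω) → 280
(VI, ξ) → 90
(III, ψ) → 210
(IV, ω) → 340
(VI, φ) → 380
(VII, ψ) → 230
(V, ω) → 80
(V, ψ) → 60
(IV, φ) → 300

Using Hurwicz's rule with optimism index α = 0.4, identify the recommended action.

I: 0.4·390 + 0.6·20 = 168
II: 0.4·370 + 0.6·10 = 154
III: 0.4·290 + 0.6·0 = 116
IV: 0.4·340 + 0.6·160 = 232
V: 0.4·260 + 0.6·60 = 140
VI: 0.4·380 + 0.6·20 = 164
VII: 0.4·310 + 0.6·40 = 148
Highest Hurwicz score = 232 → IV.

IV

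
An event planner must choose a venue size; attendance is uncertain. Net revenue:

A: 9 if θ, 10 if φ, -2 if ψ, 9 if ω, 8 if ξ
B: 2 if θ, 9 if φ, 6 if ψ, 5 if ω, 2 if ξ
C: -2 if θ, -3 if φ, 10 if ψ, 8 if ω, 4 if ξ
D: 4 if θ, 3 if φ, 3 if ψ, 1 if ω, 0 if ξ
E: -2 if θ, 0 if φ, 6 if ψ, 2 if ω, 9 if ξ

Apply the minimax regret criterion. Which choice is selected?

B

Column bests: θ=9, φ=10, ψ=10, ω=9, ξ=9.
A regrets: 0, 0, 12, 0, 1 → max 12
B regrets: 7, 1, 4, 4, 7 → max 7
C regrets: 11, 13, 0, 1, 5 → max 13
D regrets: 5, 7, 7, 8, 9 → max 9
E regrets: 11, 10, 4, 7, 0 → max 11
Smallest max regret = 7 → B.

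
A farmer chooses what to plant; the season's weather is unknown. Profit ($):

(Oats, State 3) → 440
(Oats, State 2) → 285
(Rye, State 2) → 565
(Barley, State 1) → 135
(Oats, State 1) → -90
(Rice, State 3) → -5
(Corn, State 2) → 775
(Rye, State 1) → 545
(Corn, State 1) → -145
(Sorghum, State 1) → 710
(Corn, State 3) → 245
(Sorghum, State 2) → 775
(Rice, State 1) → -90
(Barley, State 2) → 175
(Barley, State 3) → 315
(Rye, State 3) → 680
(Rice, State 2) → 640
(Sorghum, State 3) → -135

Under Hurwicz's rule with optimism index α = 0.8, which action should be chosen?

Rye

Sorghum: 0.8·775 + 0.2·(-135) = 593
Rice: 0.8·640 + 0.2·(-90) = 494
Oats: 0.8·440 + 0.2·(-90) = 334
Corn: 0.8·775 + 0.2·(-145) = 591
Rye: 0.8·680 + 0.2·545 = 653
Barley: 0.8·315 + 0.2·135 = 279
Highest Hurwicz score = 653 → Rye.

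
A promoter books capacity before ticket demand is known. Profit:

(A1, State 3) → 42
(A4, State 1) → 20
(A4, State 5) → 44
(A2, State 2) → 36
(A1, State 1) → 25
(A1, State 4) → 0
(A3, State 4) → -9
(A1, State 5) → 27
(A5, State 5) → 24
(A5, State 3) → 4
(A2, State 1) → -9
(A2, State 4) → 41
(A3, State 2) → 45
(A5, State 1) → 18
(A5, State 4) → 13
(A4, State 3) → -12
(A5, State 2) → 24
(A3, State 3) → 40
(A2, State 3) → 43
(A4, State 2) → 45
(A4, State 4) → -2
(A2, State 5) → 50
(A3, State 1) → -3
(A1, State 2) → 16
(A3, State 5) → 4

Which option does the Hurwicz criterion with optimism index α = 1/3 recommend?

A1

A1: 1/3·42 + 2/3·0 = 14
A2: 1/3·50 + 2/3·(-9) = 32/3
A3: 1/3·45 + 2/3·(-9) = 9
A4: 1/3·45 + 2/3·(-12) = 7
A5: 1/3·24 + 2/3·4 = 32/3
Highest Hurwicz score = 14 → A1.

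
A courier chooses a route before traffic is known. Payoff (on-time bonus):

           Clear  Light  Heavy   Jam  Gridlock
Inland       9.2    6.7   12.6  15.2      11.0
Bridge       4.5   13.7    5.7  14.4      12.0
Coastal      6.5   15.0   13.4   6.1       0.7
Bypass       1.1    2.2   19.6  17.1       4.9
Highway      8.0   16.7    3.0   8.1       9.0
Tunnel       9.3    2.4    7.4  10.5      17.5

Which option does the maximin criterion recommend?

Row minima: Inland=6.7, Bridge=4.5, Coastal=0.7, Bypass=1.1, Highway=3.0, Tunnel=2.4
Best worst-case = 6.7 → Inland.

Inland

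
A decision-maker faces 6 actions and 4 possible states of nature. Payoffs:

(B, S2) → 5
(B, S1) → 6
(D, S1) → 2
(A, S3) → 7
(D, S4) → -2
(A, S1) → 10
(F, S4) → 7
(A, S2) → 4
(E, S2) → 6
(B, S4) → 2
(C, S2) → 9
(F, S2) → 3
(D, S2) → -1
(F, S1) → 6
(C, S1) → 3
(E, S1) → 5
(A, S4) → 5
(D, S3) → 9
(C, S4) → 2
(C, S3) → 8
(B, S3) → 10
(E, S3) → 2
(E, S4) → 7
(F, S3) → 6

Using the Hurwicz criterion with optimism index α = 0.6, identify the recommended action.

A: 0.6·10 + 0.4·4 = 7.6
B: 0.6·10 + 0.4·2 = 6.8
C: 0.6·9 + 0.4·2 = 6.2
D: 0.6·9 + 0.4·(-2) = 4.6
E: 0.6·7 + 0.4·2 = 5
F: 0.6·7 + 0.4·3 = 5.4
Highest Hurwicz score = 7.6 → A.

A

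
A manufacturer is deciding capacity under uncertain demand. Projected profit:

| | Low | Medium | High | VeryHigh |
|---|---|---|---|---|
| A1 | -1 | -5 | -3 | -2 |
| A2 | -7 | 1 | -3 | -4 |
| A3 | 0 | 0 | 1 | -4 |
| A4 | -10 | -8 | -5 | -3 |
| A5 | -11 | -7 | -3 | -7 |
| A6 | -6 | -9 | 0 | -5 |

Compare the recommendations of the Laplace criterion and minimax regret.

laplace → A3; minimax regret → A3 (agree)

Row averages: A1=-2.75, A2=-3.25, A3=-0.75, A4=-6.5, A5=-7, A6=-5
Highest average = -0.75 → A3.
Column bests: Low=0, Medium=1, High=1, VeryHigh=-2.
A1 regrets: 1, 6, 4, 0 → max 6
A2 regrets: 7, 0, 4, 2 → max 7
A3 regrets: 0, 1, 0, 2 → max 2
A4 regrets: 10, 9, 6, 1 → max 10
A5 regrets: 11, 8, 4, 5 → max 11
A6 regrets: 6, 10, 1, 3 → max 10
Smallest max regret = 2 → A3.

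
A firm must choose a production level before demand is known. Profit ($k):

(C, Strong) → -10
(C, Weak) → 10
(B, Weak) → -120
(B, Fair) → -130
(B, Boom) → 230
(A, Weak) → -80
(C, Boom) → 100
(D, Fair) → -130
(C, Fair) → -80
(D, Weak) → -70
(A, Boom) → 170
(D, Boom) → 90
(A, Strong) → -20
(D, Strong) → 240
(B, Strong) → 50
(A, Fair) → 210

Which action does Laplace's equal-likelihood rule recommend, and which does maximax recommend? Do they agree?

Row averages: A=70, B=7.5, C=5, D=32.5
Highest average = 70 → A.
Row maxima: A=210, B=230, C=100, D=240
Best best-case = 240 → D.

laplace → A; maximax → D (disagree)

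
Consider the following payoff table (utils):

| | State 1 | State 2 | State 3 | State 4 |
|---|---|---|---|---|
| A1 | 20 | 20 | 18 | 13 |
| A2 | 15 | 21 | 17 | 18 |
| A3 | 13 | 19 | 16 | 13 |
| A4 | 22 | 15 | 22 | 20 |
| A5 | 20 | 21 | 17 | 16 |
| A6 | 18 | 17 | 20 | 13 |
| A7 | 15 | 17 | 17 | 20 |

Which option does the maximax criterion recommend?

A4

Row maxima: A1=20, A2=21, A3=19, A4=22, A5=21, A6=20, A7=20
Best best-case = 22 → A4.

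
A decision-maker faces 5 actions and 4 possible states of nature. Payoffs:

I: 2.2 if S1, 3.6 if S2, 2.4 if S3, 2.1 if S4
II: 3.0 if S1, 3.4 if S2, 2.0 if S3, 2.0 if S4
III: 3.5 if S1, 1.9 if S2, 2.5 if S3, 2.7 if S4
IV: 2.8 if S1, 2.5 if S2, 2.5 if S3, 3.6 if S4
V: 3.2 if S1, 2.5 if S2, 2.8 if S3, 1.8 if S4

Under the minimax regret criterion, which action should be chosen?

IV

Column bests: S1=3.5, S2=3.6, S3=2.8, S4=3.6.
I regrets: 1.3, 0.0, 0.4, 1.5 → max 1.5
II regrets: 0.5, 0.2, 0.8, 1.6 → max 1.6
III regrets: 0.0, 1.7, 0.3, 0.9 → max 1.7
IV regrets: 0.7, 1.1, 0.3, 0.0 → max 1.1
V regrets: 0.3, 1.1, 0.0, 1.8 → max 1.8
Smallest max regret = 1.1 → IV.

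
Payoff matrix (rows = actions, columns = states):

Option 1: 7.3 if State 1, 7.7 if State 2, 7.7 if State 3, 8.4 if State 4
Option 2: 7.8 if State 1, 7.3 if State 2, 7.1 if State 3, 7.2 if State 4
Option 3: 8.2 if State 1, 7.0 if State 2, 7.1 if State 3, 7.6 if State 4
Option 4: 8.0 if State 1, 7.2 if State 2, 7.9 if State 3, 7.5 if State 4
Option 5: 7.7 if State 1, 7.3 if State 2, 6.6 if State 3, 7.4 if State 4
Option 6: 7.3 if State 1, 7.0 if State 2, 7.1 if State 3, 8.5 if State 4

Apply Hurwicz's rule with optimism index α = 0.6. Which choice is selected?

Option 1: 0.6·8.4 + 0.4·7.3 = 7.96
Option 2: 0.6·7.8 + 0.4·7.1 = 7.52
Option 3: 0.6·8.2 + 0.4·7.0 = 7.72
Option 4: 0.6·8.0 + 0.4·7.2 = 7.68
Option 5: 0.6·7.7 + 0.4·6.6 = 7.26
Option 6: 0.6·8.5 + 0.4·7.0 = 7.9
Highest Hurwicz score = 7.96 → Option 1.

Option 1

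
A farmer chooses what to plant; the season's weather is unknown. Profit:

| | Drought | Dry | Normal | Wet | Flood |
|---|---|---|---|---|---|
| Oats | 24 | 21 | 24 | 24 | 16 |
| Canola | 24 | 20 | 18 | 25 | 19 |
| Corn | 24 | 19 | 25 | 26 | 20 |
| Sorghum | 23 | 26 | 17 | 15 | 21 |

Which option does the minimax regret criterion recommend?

Column bests: Drought=24, Dry=26, Normal=25, Wet=26, Flood=21.
Oats regrets: 0, 5, 1, 2, 5 → max 5
Canola regrets: 0, 6, 7, 1, 2 → max 7
Corn regrets: 0, 7, 0, 0, 1 → max 7
Sorghum regrets: 1, 0, 8, 11, 0 → max 11
Smallest max regret = 5 → Oats.

Oats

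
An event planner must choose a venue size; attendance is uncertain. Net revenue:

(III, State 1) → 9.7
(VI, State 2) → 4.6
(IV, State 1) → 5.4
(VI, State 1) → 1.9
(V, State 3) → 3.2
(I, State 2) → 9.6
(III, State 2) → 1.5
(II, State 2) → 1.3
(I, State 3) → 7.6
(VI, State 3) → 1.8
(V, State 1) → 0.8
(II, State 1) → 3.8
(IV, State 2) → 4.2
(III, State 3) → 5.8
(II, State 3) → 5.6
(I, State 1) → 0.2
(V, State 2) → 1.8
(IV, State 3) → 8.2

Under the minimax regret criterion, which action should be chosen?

IV

Column bests: State 1=9.7, State 2=9.6, State 3=8.2.
I regrets: 9.5, 0.0, 0.6 → max 9.5
II regrets: 5.9, 8.3, 2.6 → max 8.3
III regrets: 0.0, 8.1, 2.4 → max 8.1
IV regrets: 4.3, 5.4, 0.0 → max 5.4
V regrets: 8.9, 7.8, 5.0 → max 8.9
VI regrets: 7.8, 5.0, 6.4 → max 7.8
Smallest max regret = 5.4 → IV.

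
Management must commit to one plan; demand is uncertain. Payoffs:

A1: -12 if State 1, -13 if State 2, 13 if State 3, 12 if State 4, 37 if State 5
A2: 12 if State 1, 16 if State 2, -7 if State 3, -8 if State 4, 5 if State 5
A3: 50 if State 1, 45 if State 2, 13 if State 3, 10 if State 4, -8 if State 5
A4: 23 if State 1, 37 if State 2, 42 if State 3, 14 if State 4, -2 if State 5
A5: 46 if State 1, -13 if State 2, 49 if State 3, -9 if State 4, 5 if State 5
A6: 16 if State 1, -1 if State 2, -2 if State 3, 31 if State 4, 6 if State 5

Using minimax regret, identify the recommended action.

A4

Column bests: State 1=50, State 2=45, State 3=49, State 4=31, State 5=37.
A1 regrets: 62, 58, 36, 19, 0 → max 62
A2 regrets: 38, 29, 56, 39, 32 → max 56
A3 regrets: 0, 0, 36, 21, 45 → max 45
A4 regrets: 27, 8, 7, 17, 39 → max 39
A5 regrets: 4, 58, 0, 40, 32 → max 58
A6 regrets: 34, 46, 51, 0, 31 → max 51
Smallest max regret = 39 → A4.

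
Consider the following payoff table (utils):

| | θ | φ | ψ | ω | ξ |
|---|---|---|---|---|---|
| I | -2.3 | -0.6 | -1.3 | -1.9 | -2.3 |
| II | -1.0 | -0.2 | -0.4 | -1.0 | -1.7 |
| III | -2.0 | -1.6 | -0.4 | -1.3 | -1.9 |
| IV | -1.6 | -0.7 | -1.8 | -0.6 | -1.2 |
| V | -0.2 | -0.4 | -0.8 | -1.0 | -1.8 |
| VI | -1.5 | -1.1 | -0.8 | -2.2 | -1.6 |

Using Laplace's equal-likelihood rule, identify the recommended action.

Row averages: I=-1.68, II=-0.86, III=-1.44, IV=-1.18, V=-0.84, VI=-1.44
Highest average = -0.84 → V.

V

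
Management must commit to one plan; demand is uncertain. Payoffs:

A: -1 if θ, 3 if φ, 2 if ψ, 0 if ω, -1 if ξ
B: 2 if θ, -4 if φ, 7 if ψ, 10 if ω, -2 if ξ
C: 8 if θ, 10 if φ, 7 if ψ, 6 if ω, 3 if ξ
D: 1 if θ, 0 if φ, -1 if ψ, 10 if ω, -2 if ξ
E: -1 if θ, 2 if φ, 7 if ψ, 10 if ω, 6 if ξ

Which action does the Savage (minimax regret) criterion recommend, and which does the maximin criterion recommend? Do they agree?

minimax regret → C; maximin → C (agree)

Column bests: θ=8, φ=10, ψ=7, ω=10, ξ=6.
A regrets: 9, 7, 5, 10, 7 → max 10
B regrets: 6, 14, 0, 0, 8 → max 14
C regrets: 0, 0, 0, 4, 3 → max 4
D regrets: 7, 10, 8, 0, 8 → max 10
E regrets: 9, 8, 0, 0, 0 → max 9
Smallest max regret = 4 → C.
Row minima: A=-1, B=-4, C=3, D=-2, E=-1
Best worst-case = 3 → C.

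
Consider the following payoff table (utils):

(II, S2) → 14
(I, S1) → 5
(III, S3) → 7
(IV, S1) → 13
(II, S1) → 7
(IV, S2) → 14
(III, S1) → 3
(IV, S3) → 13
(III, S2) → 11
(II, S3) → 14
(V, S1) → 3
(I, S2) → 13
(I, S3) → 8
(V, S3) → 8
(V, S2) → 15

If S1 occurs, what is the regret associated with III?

Best payoff under S1 is 13.
Regret = 13 − 3 = 10.

10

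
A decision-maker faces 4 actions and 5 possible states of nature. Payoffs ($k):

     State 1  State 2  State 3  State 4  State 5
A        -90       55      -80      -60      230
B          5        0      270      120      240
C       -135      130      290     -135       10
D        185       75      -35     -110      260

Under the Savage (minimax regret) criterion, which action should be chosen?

Column bests: State 1=185, State 2=130, State 3=290, State 4=120, State 5=260.
A regrets: 275, 75, 370, 180, 30 → max 370
B regrets: 180, 130, 20, 0, 20 → max 180
C regrets: 320, 0, 0, 255, 250 → max 320
D regrets: 0, 55, 325, 230, 0 → max 325
Smallest max regret = 180 → B.

B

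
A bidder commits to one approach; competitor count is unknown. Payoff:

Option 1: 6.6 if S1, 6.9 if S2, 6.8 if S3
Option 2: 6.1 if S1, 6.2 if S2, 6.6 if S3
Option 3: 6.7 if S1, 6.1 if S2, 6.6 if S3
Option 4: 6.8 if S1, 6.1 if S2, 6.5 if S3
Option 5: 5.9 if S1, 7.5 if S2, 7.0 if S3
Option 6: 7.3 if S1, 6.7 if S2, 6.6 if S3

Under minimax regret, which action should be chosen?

Option 1

Column bests: S1=7.3, S2=7.5, S3=7.0.
Option 1 regrets: 0.7, 0.6, 0.2 → max 0.7
Option 2 regrets: 1.2, 1.3, 0.4 → max 1.3
Option 3 regrets: 0.6, 1.4, 0.4 → max 1.4
Option 4 regrets: 0.5, 1.4, 0.5 → max 1.4
Option 5 regrets: 1.4, 0.0, 0.0 → max 1.4
Option 6 regrets: 0.0, 0.8, 0.4 → max 0.8
Smallest max regret = 0.7 → Option 1.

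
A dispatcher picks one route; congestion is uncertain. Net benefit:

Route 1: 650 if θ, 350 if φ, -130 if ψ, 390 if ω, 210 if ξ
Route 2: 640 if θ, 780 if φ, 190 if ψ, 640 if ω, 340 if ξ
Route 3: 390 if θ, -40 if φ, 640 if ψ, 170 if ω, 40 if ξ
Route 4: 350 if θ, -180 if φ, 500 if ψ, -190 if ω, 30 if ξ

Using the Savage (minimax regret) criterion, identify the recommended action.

Column bests: θ=650, φ=780, ψ=640, ω=640, ξ=340.
Route 1 regrets: 0, 430, 770, 250, 130 → max 770
Route 2 regrets: 10, 0, 450, 0, 0 → max 450
Route 3 regrets: 260, 820, 0, 470, 300 → max 820
Route 4 regrets: 300, 960, 140, 830, 310 → max 960
Smallest max regret = 450 → Route 2.

Route 2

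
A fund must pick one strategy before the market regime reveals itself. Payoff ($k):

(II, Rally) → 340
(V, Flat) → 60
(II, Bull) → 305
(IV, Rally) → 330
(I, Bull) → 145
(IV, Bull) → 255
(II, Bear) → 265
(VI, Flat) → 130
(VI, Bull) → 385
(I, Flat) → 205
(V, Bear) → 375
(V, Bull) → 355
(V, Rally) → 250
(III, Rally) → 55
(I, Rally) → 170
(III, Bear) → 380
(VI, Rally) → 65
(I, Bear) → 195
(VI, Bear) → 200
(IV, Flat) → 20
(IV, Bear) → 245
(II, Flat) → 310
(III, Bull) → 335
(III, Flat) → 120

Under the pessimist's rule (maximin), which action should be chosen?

II

Row minima: I=145, II=265, III=55, IV=20, V=60, VI=65
Best worst-case = 265 → II.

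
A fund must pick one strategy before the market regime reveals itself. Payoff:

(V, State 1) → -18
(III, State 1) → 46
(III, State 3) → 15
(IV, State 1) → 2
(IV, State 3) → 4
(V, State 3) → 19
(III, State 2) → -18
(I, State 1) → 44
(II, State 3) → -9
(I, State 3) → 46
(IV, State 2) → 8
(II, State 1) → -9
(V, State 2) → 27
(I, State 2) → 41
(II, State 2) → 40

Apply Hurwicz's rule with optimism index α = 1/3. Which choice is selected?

I: 1/3·46 + 2/3·41 = 128/3
II: 1/3·40 + 2/3·(-9) = 22/3
III: 1/3·46 + 2/3·(-18) = 10/3
IV: 1/3·8 + 2/3·2 = 4
V: 1/3·27 + 2/3·(-18) = -3
Highest Hurwicz score = 128/3 → I.

I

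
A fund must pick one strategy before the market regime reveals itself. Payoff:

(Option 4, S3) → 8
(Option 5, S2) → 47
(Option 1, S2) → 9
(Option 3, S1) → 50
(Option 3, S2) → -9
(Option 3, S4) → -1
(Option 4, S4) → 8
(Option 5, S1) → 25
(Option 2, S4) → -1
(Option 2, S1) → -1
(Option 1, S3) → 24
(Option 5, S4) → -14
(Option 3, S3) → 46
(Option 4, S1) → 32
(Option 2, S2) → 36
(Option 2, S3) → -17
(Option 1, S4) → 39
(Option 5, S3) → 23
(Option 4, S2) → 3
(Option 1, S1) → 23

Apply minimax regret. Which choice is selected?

Column bests: S1=50, S2=47, S3=46, S4=39.
Option 1 regrets: 27, 38, 22, 0 → max 38
Option 2 regrets: 51, 11, 63, 40 → max 63
Option 3 regrets: 0, 56, 0, 40 → max 56
Option 4 regrets: 18, 44, 38, 31 → max 44
Option 5 regrets: 25, 0, 23, 53 → max 53
Smallest max regret = 38 → Option 1.

Option 1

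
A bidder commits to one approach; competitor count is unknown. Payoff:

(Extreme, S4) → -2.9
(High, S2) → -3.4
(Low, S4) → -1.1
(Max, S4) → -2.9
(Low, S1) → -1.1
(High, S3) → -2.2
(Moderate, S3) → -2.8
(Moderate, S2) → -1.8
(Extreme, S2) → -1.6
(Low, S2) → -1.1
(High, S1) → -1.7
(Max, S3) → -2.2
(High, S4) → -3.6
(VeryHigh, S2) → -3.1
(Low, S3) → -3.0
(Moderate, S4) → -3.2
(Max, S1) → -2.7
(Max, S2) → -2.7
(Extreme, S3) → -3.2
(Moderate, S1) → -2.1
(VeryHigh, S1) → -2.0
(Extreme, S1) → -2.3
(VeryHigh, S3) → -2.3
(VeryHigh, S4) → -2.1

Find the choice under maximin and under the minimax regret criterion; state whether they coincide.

Row minima: Low=-3.0, Moderate=-3.2, High=-3.6, VeryHigh=-3.1, Extreme=-3.2, Max=-2.9
Best worst-case = -2.9 → Max.
Column bests: S1=-1.1, S2=-1.1, S3=-2.2, S4=-1.1.
Low regrets: 0.0, 0.0, 0.8, 0.0 → max 0.8
Moderate regrets: 1.0, 0.7, 0.6, 2.1 → max 2.1
High regrets: 0.6, 2.3, 0.0, 2.5 → max 2.5
VeryHigh regrets: 0.9, 2.0, 0.1, 1.0 → max 2.0
Extreme regrets: 1.2, 0.5, 1.0, 1.8 → max 1.8
Max regrets: 1.6, 1.6, 0.0, 1.8 → max 1.8
Smallest max regret = 0.8 → Low.

maximin → Max; minimax regret → Low (disagree)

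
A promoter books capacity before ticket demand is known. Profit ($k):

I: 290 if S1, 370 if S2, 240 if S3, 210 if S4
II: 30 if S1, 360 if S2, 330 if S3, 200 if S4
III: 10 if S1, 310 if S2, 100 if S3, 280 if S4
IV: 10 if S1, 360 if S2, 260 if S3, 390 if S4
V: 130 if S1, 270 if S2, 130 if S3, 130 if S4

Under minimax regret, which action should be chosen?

I

Column bests: S1=290, S2=370, S3=330, S4=390.
I regrets: 0, 0, 90, 180 → max 180
II regrets: 260, 10, 0, 190 → max 260
III regrets: 280, 60, 230, 110 → max 280
IV regrets: 280, 10, 70, 0 → max 280
V regrets: 160, 100, 200, 260 → max 260
Smallest max regret = 180 → I.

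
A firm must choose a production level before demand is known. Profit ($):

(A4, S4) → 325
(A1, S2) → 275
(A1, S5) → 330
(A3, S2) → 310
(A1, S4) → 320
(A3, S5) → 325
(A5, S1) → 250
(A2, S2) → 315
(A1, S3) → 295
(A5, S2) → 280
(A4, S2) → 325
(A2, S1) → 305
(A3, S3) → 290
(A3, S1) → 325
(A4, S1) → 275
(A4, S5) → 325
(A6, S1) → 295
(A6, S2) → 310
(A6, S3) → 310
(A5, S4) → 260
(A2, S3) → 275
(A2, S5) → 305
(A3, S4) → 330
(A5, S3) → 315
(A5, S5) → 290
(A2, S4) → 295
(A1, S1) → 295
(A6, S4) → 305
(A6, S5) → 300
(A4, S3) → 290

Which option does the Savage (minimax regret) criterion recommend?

Column bests: S1=325, S2=325, S3=315, S4=330, S5=330.
A1 regrets: 30, 50, 20, 10, 0 → max 50
A2 regrets: 20, 10, 40, 35, 25 → max 40
A3 regrets: 0, 15, 25, 0, 5 → max 25
A4 regrets: 50, 0, 25, 5, 5 → max 50
A5 regrets: 75, 45, 0, 70, 40 → max 75
A6 regrets: 30, 15, 5, 25, 30 → max 30
Smallest max regret = 25 → A3.

A3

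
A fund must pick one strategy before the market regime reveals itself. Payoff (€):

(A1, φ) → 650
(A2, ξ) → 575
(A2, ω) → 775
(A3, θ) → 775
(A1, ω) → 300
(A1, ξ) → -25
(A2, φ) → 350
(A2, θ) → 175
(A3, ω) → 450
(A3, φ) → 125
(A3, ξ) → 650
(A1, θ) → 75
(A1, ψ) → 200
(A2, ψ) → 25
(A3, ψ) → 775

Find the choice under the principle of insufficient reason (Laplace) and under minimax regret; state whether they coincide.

Row averages: A1=240, A2=380, A3=555
Highest average = 555 → A3.
Column bests: θ=775, φ=650, ψ=775, ω=775, ξ=650.
A1 regrets: 700, 0, 575, 475, 675 → max 700
A2 regrets: 600, 300, 750, 0, 75 → max 750
A3 regrets: 0, 525, 0, 325, 0 → max 525
Smallest max regret = 525 → A3.

laplace → A3; minimax regret → A3 (agree)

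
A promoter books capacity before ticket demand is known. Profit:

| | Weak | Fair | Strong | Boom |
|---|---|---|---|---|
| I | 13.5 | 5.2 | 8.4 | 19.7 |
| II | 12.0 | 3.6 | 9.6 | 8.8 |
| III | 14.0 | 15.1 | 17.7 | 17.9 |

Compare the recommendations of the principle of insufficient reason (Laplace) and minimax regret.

laplace → III; minimax regret → III (agree)

Row averages: I=11.7, II=8.5, III=16.175
Highest average = 16.175 → III.
Column bests: Weak=14.0, Fair=15.1, Strong=17.7, Boom=19.7.
I regrets: 0.5, 9.9, 9.3, 0.0 → max 9.9
II regrets: 2.0, 11.5, 8.1, 10.9 → max 11.5
III regrets: 0.0, 0.0, 0.0, 1.8 → max 1.8
Smallest max regret = 1.8 → III.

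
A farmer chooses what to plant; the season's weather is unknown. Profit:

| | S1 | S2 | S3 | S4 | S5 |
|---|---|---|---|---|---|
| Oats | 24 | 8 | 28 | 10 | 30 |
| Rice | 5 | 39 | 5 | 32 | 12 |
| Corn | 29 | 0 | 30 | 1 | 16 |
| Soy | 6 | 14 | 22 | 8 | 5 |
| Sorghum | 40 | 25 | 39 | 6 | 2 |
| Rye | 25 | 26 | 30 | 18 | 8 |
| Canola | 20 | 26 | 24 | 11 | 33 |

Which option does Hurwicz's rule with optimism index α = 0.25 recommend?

Canola

Oats: 0.25·30 + 0.75·8 = 13.5
Rice: 0.25·39 + 0.75·5 = 13.5
Corn: 0.25·30 + 0.75·0 = 7.5
Soy: 0.25·22 + 0.75·5 = 9.25
Sorghum: 0.25·40 + 0.75·2 = 11.5
Rye: 0.25·30 + 0.75·8 = 13.5
Canola: 0.25·33 + 0.75·11 = 16.5
Highest Hurwicz score = 16.5 → Canola.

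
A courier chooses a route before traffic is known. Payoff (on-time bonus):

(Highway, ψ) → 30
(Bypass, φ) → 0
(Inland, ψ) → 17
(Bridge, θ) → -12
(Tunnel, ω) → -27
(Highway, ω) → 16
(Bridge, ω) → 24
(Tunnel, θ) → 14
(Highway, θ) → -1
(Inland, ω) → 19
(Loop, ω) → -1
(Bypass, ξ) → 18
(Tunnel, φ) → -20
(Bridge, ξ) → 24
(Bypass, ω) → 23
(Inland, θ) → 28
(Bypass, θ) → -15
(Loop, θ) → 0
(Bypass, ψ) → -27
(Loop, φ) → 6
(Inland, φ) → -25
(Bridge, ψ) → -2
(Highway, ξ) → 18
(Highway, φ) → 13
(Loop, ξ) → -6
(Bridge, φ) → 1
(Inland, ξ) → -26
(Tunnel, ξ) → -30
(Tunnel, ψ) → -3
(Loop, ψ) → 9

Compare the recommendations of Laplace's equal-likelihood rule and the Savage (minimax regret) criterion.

Row averages: Bridge=7, Loop=1.6, Inland=2.6, Bypass=-0.2, Highway=15.2, Tunnel=-13.2
Highest average = 15.2 → Highway.
Column bests: θ=28, φ=13, ψ=30, ω=24, ξ=24.
Bridge regrets: 40, 12, 32, 0, 0 → max 40
Loop regrets: 28, 7, 21, 25, 30 → max 30
Inland regrets: 0, 38, 13, 5, 50 → max 50
Bypass regrets: 43, 13, 57, 1, 6 → max 57
Highway regrets: 29, 0, 0, 8, 6 → max 29
Tunnel regrets: 14, 33, 33, 51, 54 → max 54
Smallest max regret = 29 → Highway.

laplace → Highway; minimax regret → Highway (agree)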